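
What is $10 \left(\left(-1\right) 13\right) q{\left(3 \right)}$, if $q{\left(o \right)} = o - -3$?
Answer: $-780$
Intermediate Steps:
$q{\left(o \right)} = 3 + o$ ($q{\left(o \right)} = o + 3 = 3 + o$)
$10 \left(\left(-1\right) 13\right) q{\left(3 \right)} = 10 \left(\left(-1\right) 13\right) \left(3 + 3\right) = 10 \left(-13\right) 6 = \left(-130\right) 6 = -780$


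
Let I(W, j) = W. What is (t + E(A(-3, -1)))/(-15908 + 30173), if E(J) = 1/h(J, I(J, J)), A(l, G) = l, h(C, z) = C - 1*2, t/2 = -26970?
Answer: -269701/71325 ≈ -3.7813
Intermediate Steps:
t = -53940 (t = 2*(-26970) = -53940)
h(C, z) = -2 + C (h(C, z) = C - 2 = -2 + C)
E(J) = 1/(-2 + J)
(t + E(A(-3, -1)))/(-15908 + 30173) = (-53940 + 1/(-2 - 3))/(-15908 + 30173) = (-53940 + 1/(-5))/14265 = (-53940 - ⅕)*(1/14265) = -269701/5*1/14265 = -269701/71325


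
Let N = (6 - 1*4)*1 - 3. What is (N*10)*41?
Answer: -410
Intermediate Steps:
N = -1 (N = (6 - 4)*1 - 3 = 2*1 - 3 = 2 - 3 = -1)
(N*10)*41 = -1*10*41 = -10*41 = -410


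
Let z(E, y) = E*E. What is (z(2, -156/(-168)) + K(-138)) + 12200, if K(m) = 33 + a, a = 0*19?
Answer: 12237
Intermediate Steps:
a = 0
K(m) = 33 (K(m) = 33 + 0 = 33)
z(E, y) = E²
(z(2, -156/(-168)) + K(-138)) + 12200 = (2² + 33) + 12200 = (4 + 33) + 12200 = 37 + 12200 = 12237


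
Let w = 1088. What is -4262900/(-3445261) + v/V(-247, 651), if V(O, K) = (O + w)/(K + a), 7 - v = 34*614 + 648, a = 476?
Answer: -83542819317099/2897464501 ≈ -28833.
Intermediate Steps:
v = -21517 (v = 7 - (34*614 + 648) = 7 - (20876 + 648) = 7 - 1*21524 = 7 - 21524 = -21517)
V(O, K) = (1088 + O)/(476 + K) (V(O, K) = (O + 1088)/(K + 476) = (1088 + O)/(476 + K))
-4262900/(-3445261) + v/V(-247, 651) = -4262900/(-3445261) - 21517*(476 + 651)/(1088 - 247) = -4262900*(-1/3445261) - 21517/(841/1127) = 4262900/3445261 - 21517/((1/1127)*841) = 4262900/3445261 - 21517/841/1127 = 4262900/3445261 - 21517*1127/841 = 4262900/3445261 - 24249659/841 = -83542819317099/2897464501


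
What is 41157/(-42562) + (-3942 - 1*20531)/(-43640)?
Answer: -377235827/928702840 ≈ -0.40620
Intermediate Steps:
41157/(-42562) + (-3942 - 1*20531)/(-43640) = 41157*(-1/42562) + (-3942 - 20531)*(-1/43640) = -41157/42562 - 24473*(-1/43640) = -41157/42562 + 24473/43640 = -377235827/928702840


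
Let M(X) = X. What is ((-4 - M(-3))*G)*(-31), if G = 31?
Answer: 961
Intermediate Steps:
((-4 - M(-3))*G)*(-31) = ((-4 - 1*(-3))*31)*(-31) = ((-4 + 3)*31)*(-31) = -1*31*(-31) = -31*(-31) = 961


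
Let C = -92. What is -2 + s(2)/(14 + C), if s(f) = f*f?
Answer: -80/39 ≈ -2.0513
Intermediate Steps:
s(f) = f²
-2 + s(2)/(14 + C) = -2 + 2²/(14 - 92) = -2 + 4/(-78) = -2 - 1/78*4 = -2 - 2/39 = -80/39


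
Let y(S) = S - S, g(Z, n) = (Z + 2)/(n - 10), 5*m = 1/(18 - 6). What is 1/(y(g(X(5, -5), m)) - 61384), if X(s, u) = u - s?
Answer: -1/61384 ≈ -1.6291e-5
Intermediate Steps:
m = 1/60 (m = 1/(5*(18 - 6)) = (1/5)/12 = (1/5)*(1/12) = 1/60 ≈ 0.016667)
g(Z, n) = (2 + Z)/(-10 + n)
y(S) = 0
1/(y(g(X(5, -5), m)) - 61384) = 1/(0 - 61384) = 1/(-61384) = -1/61384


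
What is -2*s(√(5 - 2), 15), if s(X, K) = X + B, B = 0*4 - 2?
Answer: 4 - 2*√3 ≈ 0.53590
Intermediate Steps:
B = -2 (B = 0 - 2 = -2)
s(X, K) = -2 + X (s(X, K) = X - 2 = -2 + X)
-2*s(√(5 - 2), 15) = -2*(-2 + √(5 - 2)) = -2*(-2 + √3) = 4 - 2*√3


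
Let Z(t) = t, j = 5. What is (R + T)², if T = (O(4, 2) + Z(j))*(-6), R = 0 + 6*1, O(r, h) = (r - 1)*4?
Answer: 9216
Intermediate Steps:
O(r, h) = -4 + 4*r (O(r, h) = (-1 + r)*4 = -4 + 4*r)
R = 6 (R = 0 + 6 = 6)
T = -102 (T = ((-4 + 4*4) + 5)*(-6) = ((-4 + 16) + 5)*(-6) = (12 + 5)*(-6) = 17*(-6) = -102)
(R + T)² = (6 - 102)² = (-96)² = 9216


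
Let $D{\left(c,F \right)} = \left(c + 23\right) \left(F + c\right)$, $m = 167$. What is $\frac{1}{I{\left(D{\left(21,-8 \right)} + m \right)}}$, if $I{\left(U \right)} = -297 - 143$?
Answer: $- \frac{1}{440} \approx -0.0022727$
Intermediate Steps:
$D{\left(c,F \right)} = \left(23 + c\right) \left(F + c\right)$
$I{\left(U \right)} = -440$ ($I{\left(U \right)} = -297 - 143 = -440$)
$\frac{1}{I{\left(D{\left(21,-8 \right)} + m \right)}} = \frac{1}{-440} = - \frac{1}{440}$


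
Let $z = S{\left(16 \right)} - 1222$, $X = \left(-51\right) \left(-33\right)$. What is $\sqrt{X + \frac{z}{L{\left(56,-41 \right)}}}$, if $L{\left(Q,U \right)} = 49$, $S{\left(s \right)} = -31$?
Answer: $\frac{\sqrt{81214}}{7} \approx 40.712$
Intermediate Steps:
$X = 1683$
$z = -1253$ ($z = -31 - 1222 = -1253$)
$\sqrt{X + \frac{z}{L{\left(56,-41 \right)}}} = \sqrt{1683 - \frac{1253}{49}} = \sqrt{1683 - \frac{179}{7}} = \sqrt{\frac{11602}{7}} = \frac{\sqrt{81214}}{7}$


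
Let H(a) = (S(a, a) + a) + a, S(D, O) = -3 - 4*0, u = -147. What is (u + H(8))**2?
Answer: 17956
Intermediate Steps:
S(D, O) = -3 (S(D, O) = -3 + 0 = -3)
H(a) = -3 + 2*a (H(a) = (-3 + a) + a = -3 + 2*a)
(u + H(8))**2 = (-147 + (-3 + 2*8))**2 = (-147 + (-3 + 16))**2 = (-147 + 13)**2 = (-134)**2 = 17956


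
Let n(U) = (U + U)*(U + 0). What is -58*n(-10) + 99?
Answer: -11501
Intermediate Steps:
n(U) = 2*U² (n(U) = (2*U)*U = 2*U²)
-58*n(-10) + 99 = -116*(-10)² + 99 = -116*100 + 99 = -58*200 + 99 = -11600 + 99 = -11501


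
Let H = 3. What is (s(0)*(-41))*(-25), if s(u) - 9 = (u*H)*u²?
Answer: 9225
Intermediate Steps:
s(u) = 9 + 3*u³ (s(u) = 9 + (u*3)*u² = 9 + (3*u)*u² = 9 + 3*u³)
(s(0)*(-41))*(-25) = ((9 + 3*0³)*(-41))*(-25) = ((9 + 3*0)*(-41))*(-25) = ((9 + 0)*(-41))*(-25) = (9*(-41))*(-25) = -369*(-25) = 9225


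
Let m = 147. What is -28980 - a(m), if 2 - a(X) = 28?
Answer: -28954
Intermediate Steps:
a(X) = -26 (a(X) = 2 - 1*28 = 2 - 28 = -26)
-28980 - a(m) = -28980 - 1*(-26) = -28980 + 26 = -28954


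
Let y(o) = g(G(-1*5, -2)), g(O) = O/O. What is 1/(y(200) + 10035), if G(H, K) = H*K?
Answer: 1/10036 ≈ 9.9641e-5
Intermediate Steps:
g(O) = 1
y(o) = 1
1/(y(200) + 10035) = 1/(1 + 10035) = 1/10036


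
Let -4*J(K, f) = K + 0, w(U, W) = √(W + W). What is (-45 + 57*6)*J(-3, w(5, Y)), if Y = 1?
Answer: 891/4 ≈ 222.75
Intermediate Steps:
w(U, W) = √2*√W (w(U, W) = √(2*W) = √2*√W)
J(K, f) = -K/4 (J(K, f) = -(K + 0)/4 = -K/4)
(-45 + 57*6)*J(-3, w(5, Y)) = (-45 + 57*6)*(-¼*(-3)) = (-45 + 342)*(¾) = 297*(¾) = 891/4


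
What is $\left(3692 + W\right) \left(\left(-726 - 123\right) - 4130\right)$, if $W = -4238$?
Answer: $2718534$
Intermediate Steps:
$\left(3692 + W\right) \left(\left(-726 - 123\right) - 4130\right) = \left(3692 - 4238\right) \left(\left(-726 - 123\right) - 4130\right) = - 546 \left(\left(-726 - 123\right) - 4130\right) = - 546 \left(-849 - 4130\right) = \left(-546\right) \left(-4979\right) = 2718534$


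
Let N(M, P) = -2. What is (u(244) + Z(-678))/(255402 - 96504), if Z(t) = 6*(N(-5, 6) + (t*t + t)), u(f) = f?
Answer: 1377134/79449 ≈ 17.334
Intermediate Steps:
Z(t) = -12 + 6*t + 6*t**2 (Z(t) = 6*(-2 + (t*t + t)) = 6*(-2 + (t**2 + t)) = 6*(-2 + (t + t**2)) = 6*(-2 + t + t**2) = -12 + 6*t + 6*t**2)
(u(244) + Z(-678))/(255402 - 96504) = (244 + (-12 + 6*(-678) + 6*(-678)**2))/(255402 - 96504) = (244 + (-12 - 4068 + 6*459684))/158898 = (244 + (-12 - 4068 + 2758104))*(1/158898) = (244 + 2754024)*(1/158898) = 2754268*(1/158898) = 1377134/79449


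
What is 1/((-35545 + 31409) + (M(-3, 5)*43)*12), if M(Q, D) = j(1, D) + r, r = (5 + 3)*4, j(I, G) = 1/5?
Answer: 5/62396 ≈ 8.0133e-5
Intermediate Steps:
j(I, G) = 1/5
r = 32 (r = 8*4 = 32)
M(Q, D) = 161/5 (M(Q, D) = 1/5 + 32 = 161/5)
1/((-35545 + 31409) + (M(-3, 5)*43)*12) = 1/((-35545 + 31409) + ((161/5)*43)*12) = 1/(-4136 + (6923/5)*12) = 1/(-4136 + 83076/5) = 1/(62396/5) = 5/62396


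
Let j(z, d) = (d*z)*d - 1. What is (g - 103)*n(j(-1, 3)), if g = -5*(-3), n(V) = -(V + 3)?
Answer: -616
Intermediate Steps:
j(z, d) = -1 + z*d² (j(z, d) = z*d² - 1 = -1 + z*d²)
n(V) = -3 - V (n(V) = -(3 + V) = -3 - V)
g = 15
(g - 103)*n(j(-1, 3)) = (15 - 103)*(-3 - (-1 - 1*3²)) = -88*(-3 - (-1 - 1*9)) = -88*(-3 - (-1 - 9)) = -88*(-3 - 1*(-10)) = -88*(-3 + 10) = -88*7 = -616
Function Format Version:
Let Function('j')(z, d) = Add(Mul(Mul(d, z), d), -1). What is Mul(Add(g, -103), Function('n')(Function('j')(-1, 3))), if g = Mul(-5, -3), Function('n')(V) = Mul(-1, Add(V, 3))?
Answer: -616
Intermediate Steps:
Function('j')(z, d) = Add(-1, Mul(z, Pow(d, 2))) (Function('j')(z, d) = Add(Mul(z, Pow(d, 2)), -1) = Add(-1, Mul(z, Pow(d, 2))))
Function('n')(V) = Add(-3, Mul(-1, V)) (Function('n')(V) = Mul(-1, Add(3, V)) = Add(-3, Mul(-1, V)))
g = 15
Mul(Add(g, -103), Function('n')(Function('j')(-1, 3))) = Mul(Add(15, -103), Add(-3, Mul(-1, Add(-1, Mul(-1, Pow(3, 2)))))) = Mul(-88, Add(-3, Mul(-1, Add(-1, Mul(-1, 9))))) = Mul(-88, Add(-3, Mul(-1, Add(-1, -9)))) = Mul(-88, Add(-3, Mul(-1, -10))) = Mul(-88, Add(-3, 10)) = Mul(-88, 7) = -616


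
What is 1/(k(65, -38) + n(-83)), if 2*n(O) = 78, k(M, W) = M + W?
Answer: 1/66 ≈ 0.015152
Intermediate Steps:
n(O) = 39 (n(O) = (½)*78 = 39)
1/(k(65, -38) + n(-83)) = 1/((65 - 38) + 39) = 1/(27 + 39) = 1/66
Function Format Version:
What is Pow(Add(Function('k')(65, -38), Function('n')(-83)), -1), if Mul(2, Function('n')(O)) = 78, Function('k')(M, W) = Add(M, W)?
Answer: Rational(1, 66) ≈ 0.015152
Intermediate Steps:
Function('n')(O) = 39 (Function('n')(O) = Mul(Rational(1, 2), 78) = 39)
Pow(Add(Function('k')(65, -38), Function('n')(-83)), -1) = Pow(Add(Add(65, -38), 39), -1) = Pow(Add(27, 39), -1) = Pow(66, -1) = Rational(1, 66)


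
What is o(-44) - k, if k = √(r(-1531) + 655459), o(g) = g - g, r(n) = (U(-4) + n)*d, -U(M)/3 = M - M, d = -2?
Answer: -3*√73169 ≈ -811.49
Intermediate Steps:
U(M) = 0 (U(M) = -3*(M - M) = -3*0 = 0)
r(n) = -2*n (r(n) = (0 + n)*(-2) = n*(-2) = -2*n)
o(g) = 0
k = 3*√73169 (k = √(-2*(-1531) + 655459) = √(3062 + 655459) = √658521 = 3*√73169 ≈ 811.49)
o(-44) - k = 0 - 3*√73169 = -3*√73169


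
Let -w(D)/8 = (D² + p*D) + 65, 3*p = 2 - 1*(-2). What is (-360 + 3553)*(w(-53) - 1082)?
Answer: -225189518/3 ≈ -7.5063e+7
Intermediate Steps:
p = 4/3 (p = (2 - 1*(-2))/3 = (2 + 2)/3 = (⅓)*4 = 4/3 ≈ 1.3333)
w(D) = -520 - 8*D² - 32*D/3 (w(D) = -8*((D² + 4*D/3) + 65) = -8*(65 + D² + 4*D/3) = -520 - 8*D² - 32*D/3)
(-360 + 3553)*(w(-53) - 1082) = (-360 + 3553)*((-520 - 8*(-53)² - 32/3*(-53)) - 1082) = 3193*((-520 - 8*2809 + 1696/3) - 1082) = 3193*((-520 - 22472 + 1696/3) - 1082) = 3193*(-67280/3 - 1082) = 3193*(-70526/3) = -225189518/3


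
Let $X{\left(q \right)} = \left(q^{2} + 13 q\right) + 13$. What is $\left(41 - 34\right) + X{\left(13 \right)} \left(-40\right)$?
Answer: $-14033$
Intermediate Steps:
$X{\left(q \right)} = 13 + q^{2} + 13 q$
$\left(41 - 34\right) + X{\left(13 \right)} \left(-40\right) = \left(41 - 34\right) + \left(13 + 13^{2} + 13 \cdot 13\right) \left(-40\right) = \left(41 - 34\right) + \left(13 + 169 + 169\right) \left(-40\right) = 7 + 351 \left(-40\right) = 7 - 14040 = -14033$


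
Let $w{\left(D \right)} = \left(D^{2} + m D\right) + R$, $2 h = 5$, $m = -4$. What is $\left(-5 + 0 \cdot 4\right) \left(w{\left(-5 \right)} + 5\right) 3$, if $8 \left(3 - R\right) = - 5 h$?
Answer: $- \frac{13095}{16} \approx -818.44$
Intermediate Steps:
$h = \frac{5}{2}$ ($h = \frac{1}{2} \cdot 5 = \frac{5}{2} \approx 2.5$)
$R = \frac{73}{16}$ ($R = 3 - \frac{\left(-5\right) \frac{5}{2}}{8} = 3 - - \frac{25}{16} = 3 + \frac{25}{16} = \frac{73}{16} \approx 4.5625$)
$w{\left(D \right)} = \frac{73}{16} + D^{2} - 4 D$ ($w{\left(D \right)} = \left(D^{2} - 4 D\right) + \frac{73}{16} = \frac{73}{16} + D^{2} - 4 D$)
$\left(-5 + 0 \cdot 4\right) \left(w{\left(-5 \right)} + 5\right) 3 = \left(-5 + 0 \cdot 4\right) \left(\left(\frac{73}{16} + \left(-5\right)^{2} - -20\right) + 5\right) 3 = \left(-5 + 0\right) \left(\left(\frac{73}{16} + 25 + 20\right) + 5\right) 3 = - 5 \left(\frac{793}{16} + 5\right) 3 = - 5 \cdot \frac{873}{16} \cdot 3 = \left(-5\right) \frac{2619}{16} = - \frac{13095}{16}$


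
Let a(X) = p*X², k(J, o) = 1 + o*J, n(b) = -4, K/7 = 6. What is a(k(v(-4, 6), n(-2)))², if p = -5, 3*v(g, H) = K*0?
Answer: 25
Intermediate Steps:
K = 42 (K = 7*6 = 42)
v(g, H) = 0 (v(g, H) = (42*0)/3 = (⅓)*0 = 0)
k(J, o) = 1 + J*o
a(X) = -5*X²
a(k(v(-4, 6), n(-2)))² = (-5*(1 + 0*(-4))²)² = (-5*(1 + 0)²)² = (-5*1²)² = (-5*1)² = (-5)² = 25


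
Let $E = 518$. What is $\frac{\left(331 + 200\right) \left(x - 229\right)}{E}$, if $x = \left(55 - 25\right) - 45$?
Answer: $- \frac{64782}{259} \approx -250.12$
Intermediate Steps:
$x = -15$ ($x = 30 - 45 = -15$)
$\frac{\left(331 + 200\right) \left(x - 229\right)}{E} = \frac{\left(331 + 200\right) \left(-15 - 229\right)}{518} = 531 \left(-244\right) \frac{1}{518} = \left(-129564\right) \frac{1}{518} = - \frac{64782}{259}$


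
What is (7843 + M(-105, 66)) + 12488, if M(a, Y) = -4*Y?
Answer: 20067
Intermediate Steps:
(7843 + M(-105, 66)) + 12488 = (7843 - 4*66) + 12488 = (7843 - 264) + 12488 = 7579 + 12488 = 20067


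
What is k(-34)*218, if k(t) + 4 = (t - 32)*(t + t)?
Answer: 977512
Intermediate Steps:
k(t) = -4 + 2*t*(-32 + t) (k(t) = -4 + (t - 32)*(t + t) = -4 + (-32 + t)*(2*t) = -4 + 2*t*(-32 + t))
k(-34)*218 = (-4 - 64*(-34) + 2*(-34)²)*218 = (-4 + 2176 + 2*1156)*218 = (-4 + 2176 + 2312)*218 = 4484*218 = 977512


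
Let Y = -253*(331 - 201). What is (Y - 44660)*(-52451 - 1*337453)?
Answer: 30237055200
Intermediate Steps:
Y = -32890 (Y = -253*130 = -32890)
(Y - 44660)*(-52451 - 1*337453) = (-32890 - 44660)*(-52451 - 1*337453) = -77550*(-52451 - 337453) = -77550*(-389904) = 30237055200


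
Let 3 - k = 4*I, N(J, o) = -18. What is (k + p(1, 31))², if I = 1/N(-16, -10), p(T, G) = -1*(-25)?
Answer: 64516/81 ≈ 796.49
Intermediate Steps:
p(T, G) = 25
I = -1/18 (I = 1/(-18) = -1/18 ≈ -0.055556)
k = 29/9 (k = 3 - 4*(-1)/18 = 3 - 1*(-2/9) = 3 + 2/9 = 29/9 ≈ 3.2222)
(k + p(1, 31))² = (29/9 + 25)² = (254/9)² = 64516/81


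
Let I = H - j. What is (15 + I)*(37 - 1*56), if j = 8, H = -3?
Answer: -76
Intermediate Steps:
I = -11 (I = -3 - 1*8 = -3 - 8 = -11)
(15 + I)*(37 - 1*56) = (15 - 11)*(37 - 1*56) = 4*(37 - 56) = 4*(-19) = -76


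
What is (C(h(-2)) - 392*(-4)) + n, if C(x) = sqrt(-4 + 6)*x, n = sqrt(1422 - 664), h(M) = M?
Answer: 1568 + sqrt(758) - 2*sqrt(2) ≈ 1592.7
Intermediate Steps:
n = sqrt(758) ≈ 27.532
C(x) = x*sqrt(2) (C(x) = sqrt(2)*x = x*sqrt(2))
(C(h(-2)) - 392*(-4)) + n = (-2*sqrt(2) - 392*(-4)) + sqrt(758) = (-2*sqrt(2) + 1568) + sqrt(758) = (1568 - 2*sqrt(2)) + sqrt(758) = 1568 + sqrt(758) - 2*sqrt(2)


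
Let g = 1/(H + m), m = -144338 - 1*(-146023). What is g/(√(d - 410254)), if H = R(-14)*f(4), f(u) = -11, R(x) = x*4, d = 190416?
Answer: -I*√219838/505847238 ≈ -9.269e-7*I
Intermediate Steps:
R(x) = 4*x
m = 1685 (m = -144338 + 146023 = 1685)
H = 616 (H = (4*(-14))*(-11) = -56*(-11) = 616)
g = 1/2301 (g = 1/(616 + 1685) = 1/2301 ≈ 0.00043459)
g/(√(d - 410254)) = 1/(2301*(√(190416 - 410254))) = 1/(2301*(√(-219838))) = 1/(2301*((I*√219838))) = (-I*√219838/219838)/2301 = -I*√219838/505847238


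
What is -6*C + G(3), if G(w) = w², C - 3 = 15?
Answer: -99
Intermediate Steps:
C = 18 (C = 3 + 15 = 18)
-6*C + G(3) = -6*18 + 3² = -108 + 9 = -99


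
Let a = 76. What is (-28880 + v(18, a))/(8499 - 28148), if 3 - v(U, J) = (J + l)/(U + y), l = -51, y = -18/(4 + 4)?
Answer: 1819351/1237887 ≈ 1.4697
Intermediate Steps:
y = -9/4 (y = -18/8 = -18*1/8 = -9/4 ≈ -2.2500)
v(U, J) = 3 - (-51 + J)/(-9/4 + U) (v(U, J) = 3 - (J - 51)/(U - 9/4) = 3 - (-51 + J)/(-9/4 + U))
(-28880 + v(18, a))/(8499 - 28148) = (-28880 + (177 - 4*76 + 12*18)/(-9 + 4*18))/(8499 - 28148) = (-28880 + (177 - 304 + 216)/(-9 + 72))/(-19649) = (-28880 + 89/63)*(-1/19649) = -1819351/63*(-1/19649) = 1819351/1237887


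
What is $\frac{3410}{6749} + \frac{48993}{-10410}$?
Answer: $- \frac{98385219}{23419030} \approx -4.2011$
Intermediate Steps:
$\frac{3410}{6749} + \frac{48993}{-10410} = 3410 \cdot \frac{1}{6749} + 48993 \left(- \frac{1}{10410}\right) = \frac{3410}{6749} - \frac{16331}{3470} = - \frac{98385219}{23419030}$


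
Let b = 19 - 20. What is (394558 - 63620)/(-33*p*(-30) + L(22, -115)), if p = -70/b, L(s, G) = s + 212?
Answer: 165469/34767 ≈ 4.7594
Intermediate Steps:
b = -1
L(s, G) = 212 + s
p = 70 (p = -70/(-1) = -70*(-1) = 70)
(394558 - 63620)/(-33*p*(-30) + L(22, -115)) = (394558 - 63620)/(-33*70*(-30) + (212 + 22)) = 330938/(-2310*(-30) + 234) = 330938/(69300 + 234) = 330938/69534 = 330938*(1/69534) = 165469/34767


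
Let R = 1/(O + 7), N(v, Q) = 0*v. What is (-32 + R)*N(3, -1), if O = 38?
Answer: 0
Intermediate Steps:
N(v, Q) = 0
R = 1/45 (R = 1/(38 + 7) = 1/45 ≈ 0.022222)
(-32 + R)*N(3, -1) = (-32 + 1/45)*0 = -1439/45*0 = 0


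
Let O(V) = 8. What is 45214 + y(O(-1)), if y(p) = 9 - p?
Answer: 45215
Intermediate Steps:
45214 + y(O(-1)) = 45214 + (9 - 1*8) = 45214 + (9 - 8) = 45214 + 1 = 45215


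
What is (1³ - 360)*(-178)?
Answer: 63902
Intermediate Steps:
(1³ - 360)*(-178) = (1 - 360)*(-178) = -359*(-178) = 63902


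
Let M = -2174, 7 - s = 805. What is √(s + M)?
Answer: 2*I*√743 ≈ 54.516*I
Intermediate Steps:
s = -798 (s = 7 - 1*805 = 7 - 805 = -798)
√(s + M) = √(-798 - 2174) = √(-2972) = 2*I*√743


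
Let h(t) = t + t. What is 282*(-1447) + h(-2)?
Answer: -408058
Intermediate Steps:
h(t) = 2*t
282*(-1447) + h(-2) = 282*(-1447) + 2*(-2) = -408054 - 4 = -408058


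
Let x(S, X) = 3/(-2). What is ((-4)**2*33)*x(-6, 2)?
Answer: -792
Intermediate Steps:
x(S, X) = -3/2 (x(S, X) = 3*(-1/2) = -3/2)
((-4)**2*33)*x(-6, 2) = ((-4)**2*33)*(-3/2) = (16*33)*(-3/2) = 528*(-3/2) = -792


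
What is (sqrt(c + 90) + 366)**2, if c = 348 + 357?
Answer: (366 + sqrt(795))**2 ≈ 1.5539e+5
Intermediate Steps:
c = 705
(sqrt(c + 90) + 366)**2 = (sqrt(705 + 90) + 366)**2 = (sqrt(795) + 366)**2 = (366 + sqrt(795))**2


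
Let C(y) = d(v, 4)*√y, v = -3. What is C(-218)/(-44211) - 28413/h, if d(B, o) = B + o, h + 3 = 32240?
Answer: -28413/32237 - I*√218/44211 ≈ -0.88138 - 0.00033396*I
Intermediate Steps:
h = 32237 (h = -3 + 32240 = 32237)
C(y) = √y (C(y) = (-3 + 4)*√y = 1*√y = √y)
C(-218)/(-44211) - 28413/h = √(-218)/(-44211) - 28413/32237 = (I*√218)*(-1/44211) - 28413*1/32237 = -I*√218/44211 - 28413/32237 = -28413/32237 - I*√218/44211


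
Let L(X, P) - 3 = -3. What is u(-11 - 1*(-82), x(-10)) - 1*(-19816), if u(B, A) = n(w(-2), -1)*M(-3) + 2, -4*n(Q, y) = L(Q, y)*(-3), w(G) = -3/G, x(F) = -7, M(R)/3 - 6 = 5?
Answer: 19818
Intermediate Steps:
M(R) = 33 (M(R) = 18 + 3*5 = 18 + 15 = 33)
L(X, P) = 0 (L(X, P) = 3 - 3 = 0)
n(Q, y) = 0 (n(Q, y) = -0*(-3) = -¼*0 = 0)
u(B, A) = 2 (u(B, A) = 0*33 + 2 = 0 + 2 = 2)
u(-11 - 1*(-82), x(-10)) - 1*(-19816) = 2 - 1*(-19816) = 2 + 19816 = 19818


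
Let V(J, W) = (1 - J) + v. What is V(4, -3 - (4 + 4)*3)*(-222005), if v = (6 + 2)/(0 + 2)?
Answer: -222005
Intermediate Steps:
v = 4 (v = 8/2 = 8*(½) = 4)
V(J, W) = 5 - J (V(J, W) = (1 - J) + 4 = 5 - J)
V(4, -3 - (4 + 4)*3)*(-222005) = (5 - 1*4)*(-222005) = (5 - 4)*(-222005) = 1*(-222005) = -222005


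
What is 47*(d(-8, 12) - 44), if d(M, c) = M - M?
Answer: -2068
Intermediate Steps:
d(M, c) = 0
47*(d(-8, 12) - 44) = 47*(0 - 44) = 47*(-44) = -2068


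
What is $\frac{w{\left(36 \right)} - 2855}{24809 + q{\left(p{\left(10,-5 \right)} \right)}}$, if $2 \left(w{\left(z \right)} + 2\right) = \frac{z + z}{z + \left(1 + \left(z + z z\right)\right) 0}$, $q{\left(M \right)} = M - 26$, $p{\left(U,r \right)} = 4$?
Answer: $- \frac{408}{3541} \approx -0.11522$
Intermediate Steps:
$q{\left(M \right)} = -26 + M$
$w{\left(z \right)} = -1$ ($w{\left(z \right)} = -2 + \frac{\left(z + z\right) \frac{1}{z + \left(1 + \left(z + z z\right)\right) 0}}{2} = -2 + \frac{2 z \frac{1}{z + \left(1 + \left(z + z^{2}\right)\right) 0}}{2} = -2 + \frac{2 z \frac{1}{z + \left(1 + z + z^{2}\right) 0}}{2} = -2 + \frac{2 z \frac{1}{z + 0}}{2} = -2 + \frac{2 z \frac{1}{z}}{2} = -2 + \frac{1}{2} \cdot 2 = -2 + 1 = -1$)
$\frac{w{\left(36 \right)} - 2855}{24809 + q{\left(p{\left(10,-5 \right)} \right)}} = \frac{-1 - 2855}{24809 + \left(-26 + 4\right)} = - \frac{2856}{24809 - 22} = - \frac{2856}{24787} = \left(-2856\right) \frac{1}{24787} = - \frac{408}{3541}$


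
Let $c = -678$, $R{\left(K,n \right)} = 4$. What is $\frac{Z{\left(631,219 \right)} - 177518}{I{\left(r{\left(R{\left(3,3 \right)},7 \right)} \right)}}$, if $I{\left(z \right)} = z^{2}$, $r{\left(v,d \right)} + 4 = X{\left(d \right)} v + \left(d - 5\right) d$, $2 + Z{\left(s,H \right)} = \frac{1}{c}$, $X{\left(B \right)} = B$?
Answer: $- \frac{120358561}{979032} \approx -122.94$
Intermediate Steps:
$Z{\left(s,H \right)} = - \frac{1357}{678}$ ($Z{\left(s,H \right)} = -2 + \frac{1}{-678} = -2 - \frac{1}{678} = - \frac{1357}{678}$)
$r{\left(v,d \right)} = -4 + d v + d \left(-5 + d\right)$ ($r{\left(v,d \right)} = -4 + \left(d v + \left(d - 5\right) d\right) = -4 + \left(d v + \left(-5 + d\right) d\right) = -4 + \left(d v + d \left(-5 + d\right)\right) = -4 + d v + d \left(-5 + d\right)$)
$\frac{Z{\left(631,219 \right)} - 177518}{I{\left(r{\left(R{\left(3,3 \right)},7 \right)} \right)}} = \frac{- \frac{1357}{678} - 177518}{\left(-4 + 7^{2} - 35 + 7 \cdot 4\right)^{2}} = - \frac{120358561}{678 \left(-4 + 49 - 35 + 28\right)^{2}} = - \frac{120358561}{678 \cdot 38^{2}} = - \frac{120358561}{678 \cdot 1444} = \left(- \frac{120358561}{678}\right) \frac{1}{1444} = - \frac{120358561}{979032}$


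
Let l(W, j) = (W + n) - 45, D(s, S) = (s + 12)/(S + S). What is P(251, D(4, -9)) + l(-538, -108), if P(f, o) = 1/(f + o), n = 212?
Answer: -835112/2251 ≈ -371.00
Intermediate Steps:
D(s, S) = (12 + s)/(2*S) (D(s, S) = (12 + s)/((2*S)) = (12 + s)*(1/(2*S)) = (12 + s)/(2*S))
l(W, j) = 167 + W (l(W, j) = (W + 212) - 45 = (212 + W) - 45 = 167 + W)
P(251, D(4, -9)) + l(-538, -108) = 1/(251 + (1/2)*(12 + 4)/(-9)) + (167 - 538) = 1/(251 + (1/2)*(-1/9)*16) - 371 = 1/(251 - 8/9) - 371 = 1/(2251/9) - 371 = 9/2251 - 371 = -835112/2251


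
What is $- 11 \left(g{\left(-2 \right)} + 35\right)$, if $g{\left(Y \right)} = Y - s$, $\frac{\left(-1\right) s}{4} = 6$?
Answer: $-627$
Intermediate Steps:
$s = -24$ ($s = \left(-4\right) 6 = -24$)
$g{\left(Y \right)} = 24 + Y$ ($g{\left(Y \right)} = Y - -24 = Y + 24 = 24 + Y$)
$- 11 \left(g{\left(-2 \right)} + 35\right) = - 11 \left(\left(24 - 2\right) + 35\right) = - 11 \left(22 + 35\right) = \left(-11\right) 57 = -627$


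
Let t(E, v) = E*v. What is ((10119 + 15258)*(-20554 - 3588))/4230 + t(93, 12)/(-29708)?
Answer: -758360687198/5236035 ≈ -1.4484e+5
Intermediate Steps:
((10119 + 15258)*(-20554 - 3588))/4230 + t(93, 12)/(-29708) = ((10119 + 15258)*(-20554 - 3588))/4230 + (93*12)/(-29708) = (25377*(-24142))*(1/4230) + 1116*(-1/29708) = -612651534*1/4230 - 279/7427 = -102108589/705 - 279/7427 = -758360687198/5236035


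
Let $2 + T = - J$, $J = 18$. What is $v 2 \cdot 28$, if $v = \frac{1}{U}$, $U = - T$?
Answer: $\frac{14}{5} \approx 2.8$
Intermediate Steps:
$T = -20$ ($T = -2 - 18 = -20$)
$U = 20$ ($U = \left(-1\right) \left(-20\right) = 20$)
$v = \frac{1}{20} \approx 0.05$
$v 2 \cdot 28 = \frac{1}{20} \cdot 2 \cdot 28 = \frac{1}{10} \cdot 28 = \frac{14}{5}$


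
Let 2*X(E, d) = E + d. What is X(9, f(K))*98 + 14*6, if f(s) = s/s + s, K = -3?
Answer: 427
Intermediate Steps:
f(s) = 1 + s
X(E, d) = E/2 + d/2 (X(E, d) = (E + d)/2 = E/2 + d/2)
X(9, f(K))*98 + 14*6 = ((½)*9 + (1 - 3)/2)*98 + 14*6 = (9/2 + (½)*(-2))*98 + 84 = (9/2 - 1)*98 + 84 = (7/2)*98 + 84 = 343 + 84 = 427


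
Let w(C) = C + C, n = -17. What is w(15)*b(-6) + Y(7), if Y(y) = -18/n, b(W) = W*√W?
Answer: 18/17 - 180*I*√6 ≈ 1.0588 - 440.91*I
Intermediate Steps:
b(W) = W^(3/2)
w(C) = 2*C
Y(y) = 18/17 (Y(y) = -18/(-17) = -18*(-1/17) = 18/17)
w(15)*b(-6) + Y(7) = (2*15)*(-6)^(3/2) + 18/17 = 30*(-6*I*√6) + 18/17 = -180*I*√6 + 18/17 = 18/17 - 180*I*√6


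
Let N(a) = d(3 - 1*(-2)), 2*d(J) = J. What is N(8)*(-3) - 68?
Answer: -151/2 ≈ -75.500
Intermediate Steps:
d(J) = J/2
N(a) = 5/2 (N(a) = (3 - 1*(-2))/2 = (3 + 2)/2 = (½)*5 = 5/2)
N(8)*(-3) - 68 = (5/2)*(-3) - 68 = -15/2 - 68 = -151/2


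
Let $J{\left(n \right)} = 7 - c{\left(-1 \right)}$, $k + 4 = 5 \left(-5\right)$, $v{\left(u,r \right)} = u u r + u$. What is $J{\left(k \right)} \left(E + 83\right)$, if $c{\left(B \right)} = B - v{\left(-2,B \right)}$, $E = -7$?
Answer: $152$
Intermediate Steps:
$v{\left(u,r \right)} = u + r u^{2}$ ($v{\left(u,r \right)} = u^{2} r + u = r u^{2} + u = u + r u^{2}$)
$k = -29$ ($k = -4 + 5 \left(-5\right) = -4 - 25 = -29$)
$c{\left(B \right)} = 2 - 3 B$ ($c{\left(B \right)} = B - - 2 \left(1 + B \left(-2\right)\right) = B - - 2 \left(1 - 2 B\right) = B - \left(-2 + 4 B\right) = 2 - 3 B$)
$J{\left(n \right)} = 2$ ($J{\left(n \right)} = 7 - \left(2 - -3\right) = 7 - \left(2 + 3\right) = 7 - 5 = 2$)
$J{\left(k \right)} \left(E + 83\right) = 2 \left(-7 + 83\right) = 2 \cdot 76 = 152$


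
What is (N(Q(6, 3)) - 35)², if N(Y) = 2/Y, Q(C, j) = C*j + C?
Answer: 175561/144 ≈ 1219.2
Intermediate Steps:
Q(C, j) = C + C*j
(N(Q(6, 3)) - 35)² = (2/((6*(1 + 3))) - 35)² = (2/((6*4)) - 35)² = (2/24 - 35)² = (2*(1/24) - 35)² = (1/12 - 35)² = (-419/12)² = 175561/144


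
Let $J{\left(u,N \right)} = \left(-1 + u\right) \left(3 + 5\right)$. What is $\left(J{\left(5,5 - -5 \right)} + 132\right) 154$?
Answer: $25256$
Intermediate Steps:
$J{\left(u,N \right)} = -8 + 8 u$ ($J{\left(u,N \right)} = \left(-1 + u\right) 8 = -8 + 8 u$)
$\left(J{\left(5,5 - -5 \right)} + 132\right) 154 = \left(\left(-8 + 8 \cdot 5\right) + 132\right) 154 = \left(\left(-8 + 40\right) + 132\right) 154 = \left(32 + 132\right) 154 = 164 \cdot 154 = 25256$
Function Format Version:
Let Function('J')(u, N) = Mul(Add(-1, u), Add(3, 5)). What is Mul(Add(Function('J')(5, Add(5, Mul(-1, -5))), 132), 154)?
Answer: 25256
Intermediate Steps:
Function('J')(u, N) = Add(-8, Mul(8, u)) (Function('J')(u, N) = Mul(Add(-1, u), 8) = Add(-8, Mul(8, u)))
Mul(Add(Function('J')(5, Add(5, Mul(-1, -5))), 132), 154) = Mul(Add(Add(-8, Mul(8, 5)), 132), 154) = Mul(Add(Add(-8, 40), 132), 154) = Mul(Add(32, 132), 154) = Mul(164, 154) = 25256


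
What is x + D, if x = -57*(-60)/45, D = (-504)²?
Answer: 254092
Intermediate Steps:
D = 254016
x = 76 (x = 3420*(1/45) = 76)
x + D = 76 + 254016 = 254092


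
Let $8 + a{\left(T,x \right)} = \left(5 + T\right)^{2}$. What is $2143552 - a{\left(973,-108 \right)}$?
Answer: $1187076$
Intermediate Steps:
$a{\left(T,x \right)} = -8 + \left(5 + T\right)^{2}$
$2143552 - a{\left(973,-108 \right)} = 2143552 - \left(-8 + \left(5 + 973\right)^{2}\right) = 2143552 - \left(-8 + 978^{2}\right) = 2143552 - \left(-8 + 956484\right) = 2143552 - 956476 = 1187076$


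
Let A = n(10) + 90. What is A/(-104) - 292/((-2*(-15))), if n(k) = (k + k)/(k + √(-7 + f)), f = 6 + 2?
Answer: -91087/8580 ≈ -10.616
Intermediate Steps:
f = 8
n(k) = 2*k/(1 + k) (n(k) = (k + k)/(k + √(-7 + 8)) = (2*k)/(k + √1) = (2*k)/(k + 1) = (2*k)/(1 + k) = 2*k/(1 + k))
A = 1010/11 (A = 2*10/(1 + 10) + 90 = 2*10/11 + 90 = 2*10*(1/11) + 90 = 20/11 + 90 = 1010/11 ≈ 91.818)
A/(-104) - 292/((-2*(-15))) = (1010/11)/(-104) - 292/((-2*(-15))) = (1010/11)*(-1/104) - 292/30 = -505/572 - 292*1/30 = -505/572 - 146/15 = -91087/8580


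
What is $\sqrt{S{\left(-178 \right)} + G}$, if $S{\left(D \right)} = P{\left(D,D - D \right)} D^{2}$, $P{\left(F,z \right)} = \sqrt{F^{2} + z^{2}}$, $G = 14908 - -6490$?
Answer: $5 \sqrt{226446} \approx 2379.3$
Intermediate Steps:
$G = 21398$ ($G = 14908 + 6490 = 21398$)
$S{\left(D \right)} = D^{2} \sqrt{D^{2}}$ ($S{\left(D \right)} = \sqrt{D^{2} + \left(D - D\right)^{2}} D^{2} = \sqrt{D^{2} + 0^{2}} D^{2} = \sqrt{D^{2} + 0} D^{2} = \sqrt{D^{2}} D^{2} = D^{2} \sqrt{D^{2}}$)
$\sqrt{S{\left(-178 \right)} + G} = \sqrt{\left(-178\right)^{2} \sqrt{\left(-178\right)^{2}} + 21398} = \sqrt{31684 \sqrt{31684} + 21398} = \sqrt{31684 \cdot 178 + 21398} = \sqrt{5639752 + 21398} = \sqrt{5661150} = 5 \sqrt{226446}$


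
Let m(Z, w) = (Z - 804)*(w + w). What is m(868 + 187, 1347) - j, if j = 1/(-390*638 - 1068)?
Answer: 168972766273/249888 ≈ 6.7619e+5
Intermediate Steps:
m(Z, w) = 2*w*(-804 + Z) (m(Z, w) = (-804 + Z)*(2*w) = 2*w*(-804 + Z))
j = -1/249888 (j = 1/(-248820 - 1068) = 1/(-249888) = -1/249888 ≈ -4.0018e-6)
m(868 + 187, 1347) - j = 2*1347*(-804 + (868 + 187)) - 1*(-1/249888) = 2*1347*(-804 + 1055) + 1/249888 = 2*1347*251 + 1/249888 = 676194 + 1/249888 = 168972766273/249888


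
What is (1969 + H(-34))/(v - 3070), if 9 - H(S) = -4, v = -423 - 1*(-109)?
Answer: -991/1692 ≈ -0.58570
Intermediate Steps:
v = -314 (v = -423 + 109 = -314)
H(S) = 13 (H(S) = 9 - 1*(-4) = 9 + 4 = 13)
(1969 + H(-34))/(v - 3070) = (1969 + 13)/(-314 - 3070) = 1982/(-3384) = 1982*(-1/3384) = -991/1692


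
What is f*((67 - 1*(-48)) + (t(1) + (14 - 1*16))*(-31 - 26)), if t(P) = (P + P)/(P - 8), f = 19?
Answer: 32623/7 ≈ 4660.4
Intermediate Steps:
t(P) = 2*P/(-8 + P) (t(P) = (2*P)/(-8 + P) = 2*P/(-8 + P))
f*((67 - 1*(-48)) + (t(1) + (14 - 1*16))*(-31 - 26)) = 19*((67 - 1*(-48)) + (2*1/(-8 + 1) + (14 - 1*16))*(-31 - 26)) = 19*((67 + 48) + (2*1/(-7) + (14 - 16))*(-57)) = 19*(115 + (2*1*(-⅐) - 2)*(-57)) = 19*(115 + (-2/7 - 2)*(-57)) = 19*(115 - 16/7*(-57)) = 19*(115 + 912/7) = 19*(1717/7) = 32623/7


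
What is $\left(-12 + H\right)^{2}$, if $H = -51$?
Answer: $3969$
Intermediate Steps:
$\left(-12 + H\right)^{2} = \left(-12 - 51\right)^{2} = \left(-63\right)^{2} = 3969$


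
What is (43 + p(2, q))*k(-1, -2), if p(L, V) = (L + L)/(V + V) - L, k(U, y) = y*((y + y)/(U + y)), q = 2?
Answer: -112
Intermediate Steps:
k(U, y) = 2*y²/(U + y) (k(U, y) = y*((2*y)/(U + y)) = y*(2*y/(U + y)) = 2*y²/(U + y))
p(L, V) = -L + L/V (p(L, V) = (2*L)/((2*V)) - L = (2*L)*(1/(2*V)) - L = L/V - L = -L + L/V)
(43 + p(2, q))*k(-1, -2) = (43 + (-1*2 + 2/2))*(2*(-2)²/(-1 - 2)) = (43 + (-2 + 2*(½)))*(2*4/(-3)) = (43 + (-2 + 1))*(2*4*(-⅓)) = (43 - 1)*(-8/3) = 42*(-8/3) = -112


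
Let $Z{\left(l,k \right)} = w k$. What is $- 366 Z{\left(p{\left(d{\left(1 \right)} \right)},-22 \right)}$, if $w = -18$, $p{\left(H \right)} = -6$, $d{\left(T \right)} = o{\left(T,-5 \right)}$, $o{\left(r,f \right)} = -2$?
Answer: $-144936$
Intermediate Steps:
$d{\left(T \right)} = -2$
$Z{\left(l,k \right)} = - 18 k$
$- 366 Z{\left(p{\left(d{\left(1 \right)} \right)},-22 \right)} = - 366 \left(\left(-18\right) \left(-22\right)\right) = \left(-366\right) 396 = -144936$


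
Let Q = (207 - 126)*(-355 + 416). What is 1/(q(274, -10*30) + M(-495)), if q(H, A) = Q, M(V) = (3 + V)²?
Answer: 1/247005 ≈ 4.0485e-6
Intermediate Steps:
Q = 4941 (Q = 81*61 = 4941)
q(H, A) = 4941
1/(q(274, -10*30) + M(-495)) = 1/(4941 + (3 - 495)²) = 1/(4941 + (-492)²) = 1/(4941 + 242064) = 1/247005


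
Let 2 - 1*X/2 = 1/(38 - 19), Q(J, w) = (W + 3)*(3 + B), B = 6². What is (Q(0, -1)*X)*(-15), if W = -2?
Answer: -43290/19 ≈ -2278.4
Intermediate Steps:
B = 36
Q(J, w) = 39 (Q(J, w) = (-2 + 3)*(3 + 36) = 1*39 = 39)
X = 74/19 (X = 4 - 2/(38 - 19) = 4 - 2/19 = 74/19 ≈ 3.8947)
(Q(0, -1)*X)*(-15) = (39*(74/19))*(-15) = (2886/19)*(-15) = -43290/19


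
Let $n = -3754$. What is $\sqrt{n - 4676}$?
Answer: $i \sqrt{8430} \approx 91.815 i$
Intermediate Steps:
$\sqrt{n - 4676} = \sqrt{-3754 - 4676} = \sqrt{-8430} = i \sqrt{8430}$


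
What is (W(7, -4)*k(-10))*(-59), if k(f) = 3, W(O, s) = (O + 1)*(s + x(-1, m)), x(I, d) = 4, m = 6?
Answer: 0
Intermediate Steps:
W(O, s) = (1 + O)*(4 + s) (W(O, s) = (O + 1)*(s + 4) = (1 + O)*(4 + s))
(W(7, -4)*k(-10))*(-59) = ((4 - 4 + 4*7 + 7*(-4))*3)*(-59) = ((4 - 4 + 28 - 28)*3)*(-59) = (0*3)*(-59) = 0*(-59) = 0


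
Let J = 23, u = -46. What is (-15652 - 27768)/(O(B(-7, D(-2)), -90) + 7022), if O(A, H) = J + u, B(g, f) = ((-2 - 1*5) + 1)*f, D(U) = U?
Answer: -43420/6999 ≈ -6.2037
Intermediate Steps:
B(g, f) = -6*f (B(g, f) = ((-2 - 5) + 1)*f = (-7 + 1)*f = -6*f)
O(A, H) = -23 (O(A, H) = 23 - 46 = -23)
(-15652 - 27768)/(O(B(-7, D(-2)), -90) + 7022) = (-15652 - 27768)/(-23 + 7022) = -43420/6999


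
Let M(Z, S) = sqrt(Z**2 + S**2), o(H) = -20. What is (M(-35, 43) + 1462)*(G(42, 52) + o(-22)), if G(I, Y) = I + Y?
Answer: 108188 + 74*sqrt(3074) ≈ 1.1229e+5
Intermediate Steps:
M(Z, S) = sqrt(S**2 + Z**2)
(M(-35, 43) + 1462)*(G(42, 52) + o(-22)) = (sqrt(43**2 + (-35)**2) + 1462)*((42 + 52) - 20) = (sqrt(1849 + 1225) + 1462)*(94 - 20) = (sqrt(3074) + 1462)*74 = (1462 + sqrt(3074))*74 = 108188 + 74*sqrt(3074)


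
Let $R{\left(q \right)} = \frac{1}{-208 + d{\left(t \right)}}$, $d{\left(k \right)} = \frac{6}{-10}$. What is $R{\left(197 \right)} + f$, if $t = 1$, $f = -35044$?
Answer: $- \frac{36550897}{1043} \approx -35044.0$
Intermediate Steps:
$d{\left(k \right)} = - \frac{3}{5}$ ($d{\left(k \right)} = 6 \left(- \frac{1}{10}\right) = - \frac{3}{5}$)
$R{\left(q \right)} = - \frac{5}{1043}$ ($R{\left(q \right)} = \frac{1}{-208 - \frac{3}{5}} = \frac{1}{- \frac{1043}{5}} = - \frac{5}{1043}$)
$R{\left(197 \right)} + f = - \frac{5}{1043} - 35044 = - \frac{36550897}{1043}$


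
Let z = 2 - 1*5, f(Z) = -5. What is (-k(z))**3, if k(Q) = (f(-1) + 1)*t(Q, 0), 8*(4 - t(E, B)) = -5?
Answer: 50653/8 ≈ 6331.6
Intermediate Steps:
t(E, B) = 37/8 (t(E, B) = 4 - 1/8*(-5) = 4 + 5/8 = 37/8)
z = -3 (z = 2 - 5 = -3)
k(Q) = -37/2 (k(Q) = (-5 + 1)*(37/8) = -4*37/8 = -37/2)
(-k(z))**3 = (-1*(-37/2))**3 = (37/2)**3 = 50653/8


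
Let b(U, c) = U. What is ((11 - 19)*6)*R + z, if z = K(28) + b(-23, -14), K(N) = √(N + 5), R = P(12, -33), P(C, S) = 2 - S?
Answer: -1703 + √33 ≈ -1697.3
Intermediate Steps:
R = 35 (R = 2 - 1*(-33) = 2 + 33 = 35)
K(N) = √(5 + N)
z = -23 + √33 (z = √(5 + 28) - 23 = √33 - 23 = -23 + √33 ≈ -17.255)
((11 - 19)*6)*R + z = ((11 - 19)*6)*35 + (-23 + √33) = -8*6*35 + (-23 + √33) = -48*35 + (-23 + √33) = -1680 + (-23 + √33) = -1703 + √33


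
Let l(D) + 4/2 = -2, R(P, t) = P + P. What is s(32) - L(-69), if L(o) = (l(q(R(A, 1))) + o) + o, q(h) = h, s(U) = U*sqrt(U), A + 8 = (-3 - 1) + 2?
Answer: 142 + 128*sqrt(2) ≈ 323.02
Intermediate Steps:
A = -10 (A = -8 + ((-3 - 1) + 2) = -8 + (-4 + 2) = -8 - 2 = -10)
s(U) = U**(3/2)
R(P, t) = 2*P
l(D) = -4 (l(D) = -2 - 2 = -4)
L(o) = -4 + 2*o (L(o) = (-4 + o) + o = -4 + 2*o)
s(32) - L(-69) = 32**(3/2) - (-4 + 2*(-69)) = 128*sqrt(2) - (-4 - 138) = 128*sqrt(2) - 1*(-142) = 128*sqrt(2) + 142 = 142 + 128*sqrt(2)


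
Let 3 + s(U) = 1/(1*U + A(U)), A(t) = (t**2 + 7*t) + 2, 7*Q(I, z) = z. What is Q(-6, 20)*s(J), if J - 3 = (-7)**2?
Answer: -93650/10927 ≈ -8.5705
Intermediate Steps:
J = 52 (J = 3 + (-7)**2 = 3 + 49 = 52)
Q(I, z) = z/7
A(t) = 2 + t**2 + 7*t
s(U) = -3 + 1/(2 + U**2 + 8*U) (s(U) = -3 + 1/(1*U + (2 + U**2 + 7*U)) = -3 + 1/(U + (2 + U**2 + 7*U)) = -3 + 1/(2 + U**2 + 8*U))
Q(-6, 20)*s(J) = ((1/7)*20)*((-5 - 24*52 - 3*52**2)/(2 + 52**2 + 8*52)) = 20*((-5 - 1248 - 3*2704)/(2 + 2704 + 416))/7 = 20*((-5 - 1248 - 8112)/3122)/7 = 20*((1/3122)*(-9365))/7 = (20/7)*(-9365/3122) = -93650/10927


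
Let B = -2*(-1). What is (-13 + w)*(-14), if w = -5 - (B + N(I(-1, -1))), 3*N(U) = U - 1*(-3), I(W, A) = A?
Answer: 868/3 ≈ 289.33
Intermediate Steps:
B = 2
N(U) = 1 + U/3 (N(U) = (U - 1*(-3))/3 = (U + 3)/3 = (3 + U)/3 = 1 + U/3)
w = -23/3 (w = -5 - (2 + (1 + (⅓)*(-1))) = -5 - (2 + (1 - ⅓)) = -5 - (2 + ⅔) = -5 - 1*8/3 = -5 - 8/3 = -23/3 ≈ -7.6667)
(-13 + w)*(-14) = (-13 - 23/3)*(-14) = -62/3*(-14) = 868/3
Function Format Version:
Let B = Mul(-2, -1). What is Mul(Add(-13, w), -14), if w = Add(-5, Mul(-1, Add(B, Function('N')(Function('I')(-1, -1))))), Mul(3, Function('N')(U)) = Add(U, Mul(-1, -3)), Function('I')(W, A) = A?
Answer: Rational(868, 3) ≈ 289.33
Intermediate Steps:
B = 2
Function('N')(U) = Add(1, Mul(Rational(1, 3), U)) (Function('N')(U) = Mul(Rational(1, 3), Add(U, Mul(-1, -3))) = Mul(Rational(1, 3), Add(U, 3)) = Mul(Rational(1, 3), Add(3, U)) = Add(1, Mul(Rational(1, 3), U)))
w = Rational(-23, 3) (w = Add(-5, Mul(-1, Add(2, Add(1, Mul(Rational(1, 3), -1))))) = Add(-5, Mul(-1, Add(2, Add(1, Rational(-1, 3))))) = Add(-5, Mul(-1, Add(2, Rational(2, 3)))) = Add(-5, Mul(-1, Rational(8, 3))) = Add(-5, Rational(-8, 3)) = Rational(-23, 3) ≈ -7.6667)
Mul(Add(-13, w), -14) = Mul(Add(-13, Rational(-23, 3)), -14) = Mul(Rational(-62, 3), -14) = Rational(868, 3)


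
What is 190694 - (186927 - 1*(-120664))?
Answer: -116897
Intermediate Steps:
190694 - (186927 - 1*(-120664)) = 190694 - (186927 + 120664) = 190694 - 1*307591 = 190694 - 307591 = -116897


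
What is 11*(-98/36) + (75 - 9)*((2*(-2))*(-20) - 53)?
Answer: 31537/18 ≈ 1752.1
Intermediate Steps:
11*(-98/36) + (75 - 9)*((2*(-2))*(-20) - 53) = 11*(-98*1/36) + 66*(-4*(-20) - 53) = 11*(-49/18) + 66*(80 - 53) = -539/18 + 66*27 = -539/18 + 1782 = 31537/18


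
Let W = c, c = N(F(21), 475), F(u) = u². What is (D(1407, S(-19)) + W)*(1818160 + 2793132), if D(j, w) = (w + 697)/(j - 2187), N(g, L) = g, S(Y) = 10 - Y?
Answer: 131903702014/65 ≈ 2.0293e+9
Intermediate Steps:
c = 441 (c = 21² = 441)
D(j, w) = (697 + w)/(-2187 + j)
W = 441
(D(1407, S(-19)) + W)*(1818160 + 2793132) = ((697 + (10 - 1*(-19)))/(-2187 + 1407) + 441)*(1818160 + 2793132) = ((697 + (10 + 19))/(-780) + 441)*4611292 = (-(697 + 29)/780 + 441)*4611292 = (-1/780*726 + 441)*4611292 = (-121/130 + 441)*4611292 = (57209/130)*4611292 = 131903702014/65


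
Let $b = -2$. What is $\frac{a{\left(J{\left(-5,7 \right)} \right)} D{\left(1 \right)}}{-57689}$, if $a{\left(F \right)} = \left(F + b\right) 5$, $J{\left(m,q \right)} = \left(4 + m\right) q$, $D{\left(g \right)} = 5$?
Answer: $\frac{225}{57689} \approx 0.0039002$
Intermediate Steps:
$J{\left(m,q \right)} = q \left(4 + m\right)$
$a{\left(F \right)} = -10 + 5 F$ ($a{\left(F \right)} = \left(F - 2\right) 5 = \left(-2 + F\right) 5 = -10 + 5 F$)
$\frac{a{\left(J{\left(-5,7 \right)} \right)} D{\left(1 \right)}}{-57689} = \frac{\left(-10 + 5 \cdot 7 \left(4 - 5\right)\right) 5}{-57689} = \left(-10 + 5 \cdot 7 \left(-1\right)\right) 5 \left(- \frac{1}{57689}\right) = \left(-10 + 5 \left(-7\right)\right) 5 \left(- \frac{1}{57689}\right) = \left(-10 - 35\right) 5 \left(- \frac{1}{57689}\right) = \left(-45\right) 5 \left(- \frac{1}{57689}\right) = \left(-225\right) \left(- \frac{1}{57689}\right) = \frac{225}{57689}$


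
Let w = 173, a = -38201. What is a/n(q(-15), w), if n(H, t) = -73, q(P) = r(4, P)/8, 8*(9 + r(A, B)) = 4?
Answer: 38201/73 ≈ 523.30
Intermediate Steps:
r(A, B) = -17/2 (r(A, B) = -9 + (1/8)*4 = -9 + 1/2 = -17/2)
q(P) = -17/16 (q(P) = -17/2/8 = -17/2*1/8 = -17/16)
a/n(q(-15), w) = -38201/(-73) = -38201*(-1/73) = 38201/73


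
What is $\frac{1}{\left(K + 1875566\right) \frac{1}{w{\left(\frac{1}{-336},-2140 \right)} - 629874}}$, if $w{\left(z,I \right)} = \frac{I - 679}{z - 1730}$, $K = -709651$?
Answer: $- \frac{73226568282}{135544847423} \approx -0.54024$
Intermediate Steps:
$w{\left(z,I \right)} = \frac{-679 + I}{-1730 + z}$
$\frac{1}{\left(K + 1875566\right) \frac{1}{w{\left(\frac{1}{-336},-2140 \right)} - 629874}} = \frac{1}{\left(-709651 + 1875566\right) \frac{1}{\frac{-679 - 2140}{-1730 + \frac{1}{-336}} - 629874}} = \frac{1}{1165915 \frac{1}{\frac{1}{-1730 - \frac{1}{336}} \left(-2819\right) - 629874}} = \frac{1}{1165915 \frac{1}{\frac{1}{- \frac{581281}{336}} \left(-2819\right) - 629874}} = \frac{1}{1165915 \frac{1}{\left(- \frac{336}{581281}\right) \left(-2819\right) - 629874}} = \frac{1}{1165915 \frac{1}{\frac{947184}{581281} - 629874}} = \frac{1}{1165915 \frac{1}{- \frac{366132841410}{581281}}} = \frac{1}{1165915 \left(- \frac{581281}{366132841410}\right)} = \frac{1}{- \frac{135544847423}{73226568282}} = - \frac{73226568282}{135544847423}$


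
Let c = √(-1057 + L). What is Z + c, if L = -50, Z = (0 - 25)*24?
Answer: -600 + 3*I*√123 ≈ -600.0 + 33.272*I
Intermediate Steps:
Z = -600 (Z = -25*24 = -600)
c = 3*I*√123 (c = √(-1057 - 50) = √(-1107) = 3*I*√123 ≈ 33.272*I)
Z + c = -600 + 3*I*√123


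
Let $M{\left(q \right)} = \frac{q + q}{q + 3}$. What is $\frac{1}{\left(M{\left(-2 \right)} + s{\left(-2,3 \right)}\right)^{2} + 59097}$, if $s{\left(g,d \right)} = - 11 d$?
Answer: $\frac{1}{60466} \approx 1.6538 \cdot 10^{-5}$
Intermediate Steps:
$M{\left(q \right)} = \frac{2 q}{3 + q}$
$\frac{1}{\left(M{\left(-2 \right)} + s{\left(-2,3 \right)}\right)^{2} + 59097} = \frac{1}{\left(2 \left(-2\right) \frac{1}{3 - 2} - 33\right)^{2} + 59097} = \frac{1}{\left(2 \left(-2\right) 1^{-1} - 33\right)^{2} + 59097} = \frac{1}{\left(2 \left(-2\right) 1 - 33\right)^{2} + 59097} = \frac{1}{\left(-4 - 33\right)^{2} + 59097} = \frac{1}{\left(-37\right)^{2} + 59097} = \frac{1}{1369 + 59097} = \frac{1}{60466}$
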